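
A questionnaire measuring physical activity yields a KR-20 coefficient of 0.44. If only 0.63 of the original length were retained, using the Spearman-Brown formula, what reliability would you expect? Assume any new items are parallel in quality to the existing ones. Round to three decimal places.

0.331

Apply the Spearman-Brown prophecy formula, r' = nr / [1 + (n − 1)r]:
r_new = (0.63 × 0.44) / (1 + (0.63 − 1) × 0.44)
     = 0.2772 / 0.8372 = 0.3311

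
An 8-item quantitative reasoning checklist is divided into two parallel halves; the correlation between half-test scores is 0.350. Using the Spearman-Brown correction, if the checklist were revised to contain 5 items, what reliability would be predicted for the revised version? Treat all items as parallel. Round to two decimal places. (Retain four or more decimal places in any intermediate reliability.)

Spearman-Brown correction (n = 2): r_full = 2·0.350/(1 + 0.350) = 0.5185
Length factor from 8 to 5 items: n = 5/8 = 0.6250
r_new = n·r_full / (1 + (n − 1)·r_full) = 0.3241 / 0.8056 ≈ 0.4023

0.40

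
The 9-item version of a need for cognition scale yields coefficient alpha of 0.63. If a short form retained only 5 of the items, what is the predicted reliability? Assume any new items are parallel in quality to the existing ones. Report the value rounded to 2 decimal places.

The new length is 5/9 = 0.5556 times the old.
Apply the Spearman-Brown prophecy formula, r' = nr / [1 + (n − 1)r]:
r_new = (0.5556 × 0.63) / (1 + (0.5556 − 1) × 0.63)
     = 0.3500 / 0.7200 = 0.4861

0.49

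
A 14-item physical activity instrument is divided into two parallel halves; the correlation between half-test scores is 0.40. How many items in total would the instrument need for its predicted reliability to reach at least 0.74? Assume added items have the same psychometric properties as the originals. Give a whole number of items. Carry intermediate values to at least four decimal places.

Corrected full-test reliability: r_full = 2 × 0.40 / (1 + 0.40) ≈ 0.5714
n = r_tgt(1 − r_full) / [r_full(1 − r_tgt)] = 0.74 × 0.4286 / (0.5714 × 0.26) ≈ 2.1349
Items = 2.1349 × 14 ≈ 29.89 → 30

30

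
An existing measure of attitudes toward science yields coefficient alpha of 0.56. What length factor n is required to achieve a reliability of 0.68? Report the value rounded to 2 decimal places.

Invert Spearman-Brown to solve for n:
n = r_target (1 − r_old) / [ r_old (1 − r_target) ]
n = 0.68 × (1 − 0.56) / [ 0.56 × (1 − 0.68) ]
  = 0.2992 / 0.1792 = 1.6696

1.67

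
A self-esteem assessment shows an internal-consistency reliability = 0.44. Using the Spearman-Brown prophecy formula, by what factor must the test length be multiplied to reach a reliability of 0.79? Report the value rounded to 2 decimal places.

4.79

Spearman-Brown solved for the length factor n:
n = r_target (1 − r_old) / [ r_old (1 − r_target) ]
n = 0.79 × (1 − 0.44) / [ 0.44 × (1 − 0.79) ]
n = 0.4424 / 0.0924 ≈ 4.7879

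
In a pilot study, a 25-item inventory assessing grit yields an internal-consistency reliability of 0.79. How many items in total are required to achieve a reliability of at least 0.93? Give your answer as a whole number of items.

89

Rearranging the Spearman-Brown formula for n,
n = r_target (1 − r_old) / [ r_old (1 − r_target) ]
n = 0.93(1 − 0.79) / [0.79(1 − 0.93)]
n = 0.1953 / 0.0553 ≈ 3.5316
3.5316 × 25 = 88.29 → 89 items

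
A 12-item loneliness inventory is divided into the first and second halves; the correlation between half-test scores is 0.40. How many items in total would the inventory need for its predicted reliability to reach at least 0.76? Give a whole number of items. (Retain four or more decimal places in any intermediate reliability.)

29

r_full = 2(0.40)/(1 + 0.40) = 0.5714
Solve Spearman-Brown for n: n = 0.76(1 − 0.5714) / [0.5714(1 − 0.76)] = 2.3753
Required items = 2.3753 × 12 = 28.50, so 29 items.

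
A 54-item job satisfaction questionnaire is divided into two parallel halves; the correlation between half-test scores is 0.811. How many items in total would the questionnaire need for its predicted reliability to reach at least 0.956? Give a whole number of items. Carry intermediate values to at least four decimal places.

137

Corrected full-test reliability: r_full = 2 × 0.811 / (1 + 0.811) ≈ 0.8956
Solve Spearman-Brown for n: n = 0.956(1 − 0.8956) / [0.8956(1 − 0.956)] = 2.5327
Items = 2.5327 × 54 ≈ 136.77 → 137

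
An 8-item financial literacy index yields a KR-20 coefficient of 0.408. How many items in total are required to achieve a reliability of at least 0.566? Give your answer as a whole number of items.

16

Invert Spearman-Brown to solve for n:
n = r*(1 − r) / [ r (1 − r*) ]
n = [0.566 × 0.592] / [0.408 × 0.434]
n = 0.335072 / 0.177072 ≈ 1.8923
So the test needs 1.8923 × 8 ≈ 15.14 items; rounding up, 16.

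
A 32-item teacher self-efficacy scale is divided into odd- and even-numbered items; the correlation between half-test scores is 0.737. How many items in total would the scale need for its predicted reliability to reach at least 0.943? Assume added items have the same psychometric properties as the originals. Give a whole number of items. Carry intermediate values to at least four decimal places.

Corrected full-test reliability: r_full = 2 × 0.737 / (1 + 0.737) ≈ 0.8486
Solve Spearman-Brown for n: n = 0.943(1 − 0.8486) / [0.8486(1 − 0.943)] = 2.9516
Required items = 2.9516 × 32 = 94.45, so 95 items.

95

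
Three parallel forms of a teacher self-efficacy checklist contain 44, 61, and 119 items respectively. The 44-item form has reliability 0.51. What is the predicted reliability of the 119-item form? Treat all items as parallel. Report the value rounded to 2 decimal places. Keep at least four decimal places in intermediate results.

Only the ratio of lengths matters: n = 119/44 = 2.7045
r_{119} = n·r / (1 + (n − 1)·r) = 1.3793 / 1.8693 ≈ 0.7379

0.74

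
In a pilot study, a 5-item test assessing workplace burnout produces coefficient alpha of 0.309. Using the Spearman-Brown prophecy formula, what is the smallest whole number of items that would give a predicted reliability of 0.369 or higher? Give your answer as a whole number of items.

7

Rearranging the Spearman-Brown formula for n,
n = r*(1 − r) / [ r (1 − r*) ]
n = 0.369 × (1 − 0.309) / [ 0.309 × (1 − 0.369) ]
n = 0.254979 / 0.194979 ≈ 1.3077
Items needed = n × 5 = 1.3077 × 5 ≈ 6.54 → round up to 7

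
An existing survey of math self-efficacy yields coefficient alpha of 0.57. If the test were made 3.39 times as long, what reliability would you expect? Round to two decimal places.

0.82

r_new = 3.39·0.57 / [1 + (3.39 − 1)·0.57]
r_new = 1.9323 / 2.3623 ≈ 0.8180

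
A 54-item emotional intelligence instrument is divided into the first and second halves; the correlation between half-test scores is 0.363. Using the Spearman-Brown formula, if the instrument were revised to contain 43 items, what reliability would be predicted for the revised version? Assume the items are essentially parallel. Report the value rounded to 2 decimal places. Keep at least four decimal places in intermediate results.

Full-test reliability from the split-half r: r_full = 2(0.363)/(1 + 0.363) = 0.5326
Then adjust to 43 items: n = 43/54 = 0.7963
r_new = n·r_full / (1 + (n − 1)·r_full) = 0.4241 / 0.8915 ≈ 0.4757

0.48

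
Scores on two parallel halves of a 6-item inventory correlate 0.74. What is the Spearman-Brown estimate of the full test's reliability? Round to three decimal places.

r_full = 2r_hh / (1 + r_hh) = 2 × 0.74 / (1 + 0.74)
       = 1.4800 / 1.7400 = 0.8506

0.851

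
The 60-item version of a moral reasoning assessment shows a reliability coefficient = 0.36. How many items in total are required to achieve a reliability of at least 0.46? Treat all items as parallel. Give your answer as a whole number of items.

91

Spearman-Brown solved for the length factor n:
n = r*(1 − r) / [ r (1 − r*) ]
n = 0.46 × (1 − 0.36) / [ 0.36 × (1 − 0.46) ]
n = 0.2944 / 0.1944 ≈ 1.5144
Items needed = n × 60 = 1.5144 × 60 ≈ 90.86 → round up to 91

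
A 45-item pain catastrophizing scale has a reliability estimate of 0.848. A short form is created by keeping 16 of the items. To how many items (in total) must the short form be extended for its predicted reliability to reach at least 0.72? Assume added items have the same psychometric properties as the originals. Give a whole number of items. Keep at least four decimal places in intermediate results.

21

Short-form reliability: n = 16/45 = 0.3556; r_16 = n·r/(1+(n−1)r) ≈ 0.6649
Length factor from the short form to reach 0.72: n' = 0.72(1 − 0.6649) / [0.6649(1 − 0.72)] ≈ 1.2960
Total items = 1.2960 × 16 = 20.74, rounded up to 21.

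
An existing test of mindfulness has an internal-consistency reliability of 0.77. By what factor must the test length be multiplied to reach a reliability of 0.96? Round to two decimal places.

Rearranging the Spearman-Brown formula for n,
n = r_target (1 − r_old) / [ r_old (1 − r_target) ]
n = 0.96(1 − 0.77) / [0.77(1 − 0.96)]
n = 0.2208 / 0.0308 ≈ 7.1688

7.17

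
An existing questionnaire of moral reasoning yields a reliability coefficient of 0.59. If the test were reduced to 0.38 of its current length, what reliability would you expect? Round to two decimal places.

0.35

By Spearman-Brown, r_new = n r / (1 + (n − 1) r).
r_new = (0.38 × 0.59) / (1 + (0.38 − 1) × 0.59)
     = 0.2242 / 0.6342 = 0.3535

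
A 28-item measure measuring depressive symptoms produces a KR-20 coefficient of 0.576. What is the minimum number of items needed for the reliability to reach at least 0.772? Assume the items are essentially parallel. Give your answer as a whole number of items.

70

n = [0.772 × 0.424] / [0.576 × 0.228]
  = 0.327328 / 0.131328 = 2.4924
Items needed = n × 28 = 2.4924 × 28 ≈ 69.79 → round up to 70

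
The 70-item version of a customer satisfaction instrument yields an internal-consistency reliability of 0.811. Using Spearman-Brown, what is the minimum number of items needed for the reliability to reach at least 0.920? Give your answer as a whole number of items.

188

Rearranging the Spearman-Brown formula for n,
n = r_target (1 − r_old) / [ r_old (1 − r_target) ]
n = 0.920(1 − 0.811) / [0.811(1 − 0.920)]
  = 0.173880 / 0.064880 = 2.6800
2.6800 × 70 = 187.60 → 188 items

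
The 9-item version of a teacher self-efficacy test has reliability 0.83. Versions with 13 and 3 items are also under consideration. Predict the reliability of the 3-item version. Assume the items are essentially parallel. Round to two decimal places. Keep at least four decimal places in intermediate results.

The 13-item form is not needed; work directly from the 9-item form with n = 3/9 = 0.3333.
r_{3} = n·r / (1 + (n − 1)·r) = 0.2766 / 0.4466 ≈ 0.6193

0.62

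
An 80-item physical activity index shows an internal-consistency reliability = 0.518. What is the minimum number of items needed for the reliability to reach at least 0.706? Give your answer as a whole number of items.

n = [0.706 × 0.482] / [0.518 × 0.294]
n = 0.340292 / 0.152292 ≈ 2.2345
Items needed = n × 80 = 2.2345 × 80 ≈ 178.76 → round up to 179

179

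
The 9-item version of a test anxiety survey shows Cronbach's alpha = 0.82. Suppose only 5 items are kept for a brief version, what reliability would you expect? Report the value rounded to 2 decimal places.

0.72

The new length is 5/9 = 0.5556 times the old.
r_new = 0.5556·0.82 / [1 + (0.5556 − 1)·0.82]
     = 0.4556 / 0.6356 = 0.7168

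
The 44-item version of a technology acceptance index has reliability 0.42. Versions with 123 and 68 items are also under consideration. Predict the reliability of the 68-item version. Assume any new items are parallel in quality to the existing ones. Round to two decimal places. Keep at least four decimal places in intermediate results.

0.53

The 123-item form is not needed; work directly from the 44-item form with n = 68/44 = 1.5455.
r_{68} = n·r / (1 + (n − 1)·r) = 0.6491 / 1.2291 ≈ 0.5281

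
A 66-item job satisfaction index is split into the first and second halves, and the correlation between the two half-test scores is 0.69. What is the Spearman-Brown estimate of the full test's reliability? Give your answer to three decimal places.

0.817

The full test is twice the length of either half (n = 2).
r_full = 2r_hh / (1 + r_hh) = 2 × 0.69 / (1 + 0.69)
       = 1.3800 / 1.6900 = 0.8166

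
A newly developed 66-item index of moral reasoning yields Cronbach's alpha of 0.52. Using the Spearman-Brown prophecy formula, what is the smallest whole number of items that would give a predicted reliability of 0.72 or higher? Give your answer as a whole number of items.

157

Rearranging the Spearman-Brown formula for n,
n = r_target (1 − r_old) / [ r_old (1 − r_target) ]
n = 0.72(1 − 0.52) / [0.52(1 − 0.72)]
  = 0.3456 / 0.1456 = 2.3736
So the test needs 2.3736 × 66 ≈ 156.66 items; rounding up, 157.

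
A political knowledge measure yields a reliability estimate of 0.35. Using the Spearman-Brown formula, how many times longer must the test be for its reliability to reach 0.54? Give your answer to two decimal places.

2.18

n = 0.54 × (1 − 0.35) / [ 0.35 × (1 − 0.54) ]
n = 0.3510 / 0.1610 ≈ 2.1801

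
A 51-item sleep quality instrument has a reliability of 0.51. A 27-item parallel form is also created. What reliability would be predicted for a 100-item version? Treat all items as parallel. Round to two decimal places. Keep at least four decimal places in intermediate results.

The 27-item form is not needed; work directly from the 51-item form with n = 100/51 = 1.9608.
r_{100} = n·r / (1 + (n − 1)·r) = 1.0000 / 1.4900 ≈ 0.6711

0.67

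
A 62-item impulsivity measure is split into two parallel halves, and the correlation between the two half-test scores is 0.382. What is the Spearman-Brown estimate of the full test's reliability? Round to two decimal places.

0.55

Apply the Spearman-Brown correction with n = 2:
r_full = 2(0.382) / (1 + 0.382)
       = 0.7640 / 1.3820 = 0.5528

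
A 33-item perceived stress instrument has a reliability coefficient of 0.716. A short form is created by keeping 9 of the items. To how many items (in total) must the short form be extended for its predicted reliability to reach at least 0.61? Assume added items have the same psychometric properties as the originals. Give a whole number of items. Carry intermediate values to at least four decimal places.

21

Short-form reliability: n = 9/33 = 0.2727; r_9 = n·r/(1+(n−1)r) ≈ 0.4074
Then solve for n' with r_old = 0.4074, r_target = 0.61: n' = 0.61(1 − 0.4074)/[0.4074(1 − 0.61)] = 2.2751
Items = 2.2751 × 9 ≈ 20.48 → 21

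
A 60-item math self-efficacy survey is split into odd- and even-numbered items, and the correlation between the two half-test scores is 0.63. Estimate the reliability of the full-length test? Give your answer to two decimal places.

Apply the Spearman-Brown correction with n = 2:
r_full = 2r_hh / (1 + r_hh) = 2 × 0.63 / (1 + 0.63)
r_full = 1.2600 / 1.6300 ≈ 0.7730

0.77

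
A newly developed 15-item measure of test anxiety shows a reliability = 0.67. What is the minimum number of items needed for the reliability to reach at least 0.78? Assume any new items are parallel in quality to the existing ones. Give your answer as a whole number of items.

27

n = 0.78 × (1 − 0.67) / [ 0.67 × (1 − 0.78) ]
n = 0.2574 / 0.1474 ≈ 1.7463
So the test needs 1.7463 × 15 ≈ 26.19 items; rounding up, 27.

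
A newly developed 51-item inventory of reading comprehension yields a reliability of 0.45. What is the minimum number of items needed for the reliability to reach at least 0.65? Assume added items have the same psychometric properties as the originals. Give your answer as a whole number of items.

Spearman-Brown solved for the length factor n:
n = r*(1 − r) / [ r (1 − r*) ]
n = 0.65(1 − 0.45) / [0.45(1 − 0.65)]
  = 0.3575 / 0.1575 = 2.2698
2.2698 × 51 = 115.76 → 116 items

116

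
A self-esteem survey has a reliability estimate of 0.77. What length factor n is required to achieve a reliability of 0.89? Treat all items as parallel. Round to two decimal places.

n = [0.89 × 0.23] / [0.77 × 0.11]
  = 0.2047 / 0.0847 = 2.4168

2.42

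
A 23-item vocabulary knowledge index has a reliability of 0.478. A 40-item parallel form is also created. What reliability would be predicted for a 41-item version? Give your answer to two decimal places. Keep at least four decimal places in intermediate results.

0.62

The 40-item form is not needed; work directly from the 23-item form with n = 41/23 = 1.7826.
r_{41} = n·r / (1 + (n − 1)·r) = 0.8521 / 1.3741 ≈ 0.6201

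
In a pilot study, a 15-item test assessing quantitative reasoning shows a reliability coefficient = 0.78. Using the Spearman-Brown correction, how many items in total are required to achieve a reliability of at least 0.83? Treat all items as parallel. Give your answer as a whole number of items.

n = 0.83(1 − 0.78) / [0.78(1 − 0.83)]
n = 0.1826 / 0.1326 ≈ 1.3771
Items needed = n × 15 = 1.3771 × 15 ≈ 20.66 → round up to 21

21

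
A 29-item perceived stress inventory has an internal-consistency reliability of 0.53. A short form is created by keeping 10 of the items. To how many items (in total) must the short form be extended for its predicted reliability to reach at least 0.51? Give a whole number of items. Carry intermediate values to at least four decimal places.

27

First, r for the 10-item form: n = 10/29 = 0.3448, so r_10 = 0.3448·0.53/(1 + (0.3448 − 1)·0.53) = 0.2800
Length factor from the short form to reach 0.51: n' = 0.51(1 − 0.2800) / [0.2800(1 − 0.51)] ≈ 2.6764
Items = 2.6764 × 10 ≈ 26.76 → 27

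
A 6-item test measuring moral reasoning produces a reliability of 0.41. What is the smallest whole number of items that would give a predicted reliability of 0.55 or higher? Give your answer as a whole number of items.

11

Invert Spearman-Brown to solve for n:
n = r_target (1 − r_old) / [ r_old (1 − r_target) ]
n = 0.55 × (1 − 0.41) / [ 0.41 × (1 − 0.55) ]
  = 0.3245 / 0.1845 = 1.7588
So the test needs 1.7588 × 6 ≈ 10.55 items; rounding up, 11.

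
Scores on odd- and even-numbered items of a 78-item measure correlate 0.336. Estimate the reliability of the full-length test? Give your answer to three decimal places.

0.503

r_full = 2(0.336) / (1 + 0.336)
       = 0.6720 / 1.3360 = 0.5030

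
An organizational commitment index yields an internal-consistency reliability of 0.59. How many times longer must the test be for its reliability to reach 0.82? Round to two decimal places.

3.17

Invert Spearman-Brown to solve for n:
n = r_target (1 − r_old) / [ r_old (1 − r_target) ]
n = [0.82 × 0.41] / [0.59 × 0.18]
n = 0.3362 / 0.1062 ≈ 3.1657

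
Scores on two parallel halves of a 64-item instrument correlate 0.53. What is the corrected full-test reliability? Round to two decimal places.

r_full = 2(0.53) / (1 + 0.53)
r_full = 1.0600 / 1.5300 ≈ 0.6928

0.69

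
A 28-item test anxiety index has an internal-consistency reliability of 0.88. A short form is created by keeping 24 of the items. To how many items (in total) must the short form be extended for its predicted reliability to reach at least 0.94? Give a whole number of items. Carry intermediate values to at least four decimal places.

Short-form reliability: n = 24/28 = 0.8571; r_24 = n·r/(1+(n−1)r) ≈ 0.8627
Length factor from the short form to reach 0.94: n' = 0.94(1 − 0.8627) / [0.8627(1 − 0.94)] ≈ 2.4934
Items = 2.4934 × 24 ≈ 59.84 → 60

60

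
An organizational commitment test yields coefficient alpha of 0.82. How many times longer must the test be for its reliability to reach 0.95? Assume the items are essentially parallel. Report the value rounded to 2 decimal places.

4.17

Spearman-Brown solved for the length factor n:
n = r*(1 − r) / [ r (1 − r*) ]
n = 0.95(1 − 0.82) / [0.82(1 − 0.95)]
n = 0.1710 / 0.0410 ≈ 4.1707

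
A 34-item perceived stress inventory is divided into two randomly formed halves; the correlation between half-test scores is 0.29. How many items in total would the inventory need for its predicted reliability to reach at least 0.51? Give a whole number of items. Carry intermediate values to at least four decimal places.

44

Corrected full-test reliability: r_full = 2 × 0.29 / (1 + 0.29) ≈ 0.4496
n = r_tgt(1 − r_full) / [r_full(1 − r_tgt)] = 0.51 × 0.5504 / (0.4496 × 0.49) ≈ 1.2742
Items = 1.2742 × 34 ≈ 43.32 → 44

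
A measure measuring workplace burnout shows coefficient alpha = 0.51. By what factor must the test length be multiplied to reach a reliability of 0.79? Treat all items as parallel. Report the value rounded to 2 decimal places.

3.61

Rearranging the Spearman-Brown formula for n,
n = r_target (1 − r_old) / [ r_old (1 − r_target) ]
n = [0.79 × 0.49] / [0.51 × 0.21]
n = 0.3871 / 0.1071 ≈ 3.6144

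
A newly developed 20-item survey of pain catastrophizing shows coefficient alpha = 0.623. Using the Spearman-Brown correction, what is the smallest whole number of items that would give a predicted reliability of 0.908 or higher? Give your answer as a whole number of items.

120

Spearman-Brown solved for the length factor n:
n = r_target (1 − r_old) / [ r_old (1 − r_target) ]
n = [0.908 × 0.377] / [0.623 × 0.092]
  = 0.342316 / 0.057316 = 5.9724
So the test needs 5.9724 × 20 ≈ 119.45 items; rounding up, 120.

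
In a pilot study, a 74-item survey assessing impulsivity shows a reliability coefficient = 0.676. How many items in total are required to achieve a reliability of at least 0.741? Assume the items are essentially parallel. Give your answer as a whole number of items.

102

Rearranging the Spearman-Brown formula for n,
n = r_target (1 − r_old) / [ r_old (1 − r_target) ]
n = [0.741 × 0.324] / [0.676 × 0.259]
  = 0.240084 / 0.175084 = 1.3713
So the test needs 1.3713 × 74 ≈ 101.48 items; rounding up, 102.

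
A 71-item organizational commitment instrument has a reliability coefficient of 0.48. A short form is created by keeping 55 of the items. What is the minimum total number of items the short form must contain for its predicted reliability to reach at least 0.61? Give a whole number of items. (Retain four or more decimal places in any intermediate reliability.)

First, r for the 55-item form: n = 55/71 = 0.7746, so r_55 = 0.7746·0.48/(1 + (0.7746 − 1)·0.48) = 0.4169
Then solve for n' with r_old = 0.4169, r_target = 0.61: n' = 0.61(1 − 0.4169)/[0.4169(1 − 0.61)] = 2.1876
Total items = 2.1876 × 55 = 120.32, rounded up to 121.

121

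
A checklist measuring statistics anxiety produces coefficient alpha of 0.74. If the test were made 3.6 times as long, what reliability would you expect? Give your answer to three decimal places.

By Spearman-Brown, r_new = n r / (1 + (n − 1) r).
r_new = (3.6 × 0.74) / (1 + (3.6 − 1) × 0.74)
     = 2.6640 / 2.9240 = 0.9111

0.911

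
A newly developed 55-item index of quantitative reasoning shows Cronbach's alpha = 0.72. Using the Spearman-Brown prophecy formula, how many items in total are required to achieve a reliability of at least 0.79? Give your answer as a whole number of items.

81

Spearman-Brown solved for the length factor n:
n = r_target (1 − r_old) / [ r_old (1 − r_target) ]
n = 0.79(1 − 0.72) / [0.72(1 − 0.79)]
n = 0.2212 / 0.1512 ≈ 1.4630
Items needed = n × 55 = 1.4630 × 55 ≈ 80.47 → round up to 81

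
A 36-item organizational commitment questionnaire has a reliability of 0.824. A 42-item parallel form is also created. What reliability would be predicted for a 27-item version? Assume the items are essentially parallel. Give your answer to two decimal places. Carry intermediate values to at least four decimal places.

0.78

Only the ratio of lengths matters: n = 27/36 = 0.7500
r_{27} = n·r / (1 + (n − 1)·r) = 0.6180 / 0.7940 ≈ 0.7783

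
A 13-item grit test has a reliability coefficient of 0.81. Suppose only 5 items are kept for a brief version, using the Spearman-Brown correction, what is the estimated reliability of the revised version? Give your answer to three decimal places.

0.621

The new length is 5/13 = 0.3846 times the old.
By Spearman-Brown, r_new = n r / (1 + (n − 1) r).
r_new = (0.3846 × 0.81) / (1 + (0.3846 − 1) × 0.81)
r_new = 0.3115 / 0.5015 ≈ 0.6211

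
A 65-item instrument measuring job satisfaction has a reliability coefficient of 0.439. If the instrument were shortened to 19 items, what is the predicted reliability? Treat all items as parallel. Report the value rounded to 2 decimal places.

n = 19/65 = 0.2923
Spearman-Brown: r_new = n·r / (1 + (n − 1)·r)
r_new = (0.2923 × 0.439) / (1 + (0.2923 − 1) × 0.439)
     = 0.1283 / 0.6893 = 0.1861

0.19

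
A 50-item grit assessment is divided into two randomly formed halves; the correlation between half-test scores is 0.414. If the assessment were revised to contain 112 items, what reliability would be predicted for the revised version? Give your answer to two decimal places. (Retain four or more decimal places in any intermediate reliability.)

First correct the split-half correlation to full-test reliability: r_full = 2 × 0.414 / (1 + 0.414) ≈ 0.5856
Length factor from 50 to 112 items: n = 112/50 = 2.2400
r_new = n·r_full / (1 + (n − 1)·r_full) = 1.3117 / 1.7261 ≈ 0.7599

0.76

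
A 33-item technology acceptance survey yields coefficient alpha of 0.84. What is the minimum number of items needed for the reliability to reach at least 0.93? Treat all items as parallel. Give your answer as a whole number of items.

Rearranging the Spearman-Brown formula for n,
n = r*(1 − r) / [ r (1 − r*) ]
n = 0.93 × (1 − 0.84) / [ 0.84 × (1 − 0.93) ]
  = 0.1488 / 0.0588 = 2.5306
2.5306 × 33 = 83.51 → 84 items

84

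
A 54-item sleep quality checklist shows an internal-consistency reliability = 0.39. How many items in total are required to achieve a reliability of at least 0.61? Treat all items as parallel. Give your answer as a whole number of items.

Spearman-Brown solved for the length factor n:
n = r_target (1 − r_old) / [ r_old (1 − r_target) ]
n = 0.61(1 − 0.39) / [0.39(1 − 0.61)]
  = 0.3721 / 0.1521 = 2.4464
Items needed = n × 54 = 2.4464 × 54 ≈ 132.11 → round up to 133

133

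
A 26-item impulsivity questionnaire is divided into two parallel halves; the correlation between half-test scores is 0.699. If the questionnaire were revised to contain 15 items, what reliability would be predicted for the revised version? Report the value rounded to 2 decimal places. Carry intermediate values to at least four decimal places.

0.73

Full-test reliability from the split-half r: r_full = 2(0.699)/(1 + 0.699) = 0.8228
Length factor from 26 to 15 items: n = 15/26 = 0.5769
r_new = n·r_full / (1 + (n − 1)·r_full) = 0.4747 / 0.6519 ≈ 0.7282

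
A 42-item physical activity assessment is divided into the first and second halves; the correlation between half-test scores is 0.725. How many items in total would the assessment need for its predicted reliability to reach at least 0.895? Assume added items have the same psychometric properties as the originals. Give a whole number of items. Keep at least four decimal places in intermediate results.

Corrected full-test reliability: r_full = 2 × 0.725 / (1 + 0.725) ≈ 0.8406
Solve Spearman-Brown for n: n = 0.895(1 − 0.8406) / [0.8406(1 − 0.895)] = 1.6163
Required items = 1.6163 × 42 = 67.88, so 68 items.

68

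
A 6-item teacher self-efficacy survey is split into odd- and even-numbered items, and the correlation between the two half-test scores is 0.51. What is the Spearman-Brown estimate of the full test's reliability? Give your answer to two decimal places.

0.68

r_full = 2(0.51) / (1 + 0.51)
r_full = 1.0200 / 1.5100 ≈ 0.6755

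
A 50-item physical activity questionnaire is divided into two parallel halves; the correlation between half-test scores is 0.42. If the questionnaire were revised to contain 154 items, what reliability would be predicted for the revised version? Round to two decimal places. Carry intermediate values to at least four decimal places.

0.82

Full-test reliability from the split-half r: r_full = 2(0.42)/(1 + 0.42) = 0.5915
Then adjust to 154 items: n = 154/50 = 3.0800
r_new = n·r_full / (1 + (n − 1)·r_full) = 1.8218 / 2.2303 ≈ 0.8168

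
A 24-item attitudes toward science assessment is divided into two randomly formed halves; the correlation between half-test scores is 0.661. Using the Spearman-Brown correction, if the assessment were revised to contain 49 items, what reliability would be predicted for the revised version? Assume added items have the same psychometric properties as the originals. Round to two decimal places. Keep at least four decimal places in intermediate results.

Full-test reliability from the split-half r: r_full = 2(0.661)/(1 + 0.661) = 0.7959
Then adjust to 49 items: n = 49/24 = 2.0417
r_new = n·r_full / (1 + (n − 1)·r_full) = 1.6250 / 1.8291 ≈ 0.8884

0.89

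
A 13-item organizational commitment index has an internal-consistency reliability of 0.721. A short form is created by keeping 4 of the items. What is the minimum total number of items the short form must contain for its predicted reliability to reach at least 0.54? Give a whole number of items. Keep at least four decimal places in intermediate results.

6

Short-form reliability: n = 4/13 = 0.3077; r_4 = n·r/(1+(n−1)r) ≈ 0.4429
Length factor from the short form to reach 0.54: n' = 0.54(1 − 0.4429) / [0.4429(1 − 0.54)] ≈ 1.4766
Items = 1.4766 × 4 ≈ 5.91 → 6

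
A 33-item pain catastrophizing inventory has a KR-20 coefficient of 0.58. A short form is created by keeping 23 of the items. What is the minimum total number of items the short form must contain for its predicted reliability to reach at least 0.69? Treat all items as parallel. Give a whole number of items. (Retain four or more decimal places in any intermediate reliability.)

54

Short-form reliability: n = 23/33 = 0.6970; r_23 = n·r/(1+(n−1)r) ≈ 0.4905
Length factor from the short form to reach 0.69: n' = 0.69(1 − 0.4905) / [0.4905(1 − 0.69)] ≈ 2.3120
Total items = 2.3120 × 23 = 53.18, rounded up to 54.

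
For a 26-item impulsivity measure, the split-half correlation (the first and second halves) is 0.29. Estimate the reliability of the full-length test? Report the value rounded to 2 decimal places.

Apply the Spearman-Brown correction with n = 2:
r_full = 2r_hh / (1 + r_hh) = 2 × 0.29 / (1 + 0.29)
r_full = 0.5800 / 1.2900 ≈ 0.4496

0.45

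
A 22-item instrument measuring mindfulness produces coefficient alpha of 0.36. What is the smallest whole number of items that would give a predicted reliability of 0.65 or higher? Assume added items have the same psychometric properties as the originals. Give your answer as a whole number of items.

n = [0.65 × 0.64] / [0.36 × 0.35]
n = 0.4160 / 0.1260 ≈ 3.3016
So the test needs 3.3016 × 22 ≈ 72.64 items; rounding up, 73.

73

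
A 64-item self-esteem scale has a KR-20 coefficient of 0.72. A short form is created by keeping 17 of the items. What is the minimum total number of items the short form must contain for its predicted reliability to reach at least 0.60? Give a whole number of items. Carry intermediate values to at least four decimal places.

38

Short-form reliability: n = 17/64 = 0.2656; r_17 = n·r/(1+(n−1)r) ≈ 0.4058
Length factor from the short form to reach 0.60: n' = 0.60(1 − 0.4058) / [0.4058(1 − 0.60)] ≈ 2.1964
Total items = 2.1964 × 17 = 37.34, rounded up to 38.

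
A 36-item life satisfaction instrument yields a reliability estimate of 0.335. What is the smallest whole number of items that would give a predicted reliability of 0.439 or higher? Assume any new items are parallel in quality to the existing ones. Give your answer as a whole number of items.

Spearman-Brown solved for the length factor n:
n = r*(1 − r) / [ r (1 − r*) ]
n = 0.439(1 − 0.335) / [0.335(1 − 0.439)]
  = 0.291935 / 0.187935 = 1.5534
So the test needs 1.5534 × 36 ≈ 55.92 items; rounding up, 56.

56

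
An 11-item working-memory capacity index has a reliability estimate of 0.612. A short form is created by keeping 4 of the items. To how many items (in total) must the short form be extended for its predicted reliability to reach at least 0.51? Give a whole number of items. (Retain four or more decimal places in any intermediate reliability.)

8

Short-form reliability: n = 4/11 = 0.3636; r_4 = n·r/(1+(n−1)r) ≈ 0.3645
Length factor from the short form to reach 0.51: n' = 0.51(1 − 0.3645) / [0.3645(1 − 0.51)] ≈ 1.8146
Items = 1.8146 × 4 ≈ 7.26 → 8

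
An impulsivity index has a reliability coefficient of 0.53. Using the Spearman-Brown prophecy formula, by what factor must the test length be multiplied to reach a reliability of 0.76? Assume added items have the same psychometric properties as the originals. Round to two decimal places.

2.81

Spearman-Brown solved for the length factor n:
n = r*(1 − r) / [ r (1 − r*) ]
n = 0.76(1 − 0.53) / [0.53(1 − 0.76)]
n = 0.3572 / 0.1272 ≈ 2.8082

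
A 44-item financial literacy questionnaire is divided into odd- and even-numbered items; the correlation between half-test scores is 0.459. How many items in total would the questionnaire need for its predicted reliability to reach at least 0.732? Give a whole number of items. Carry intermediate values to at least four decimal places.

Corrected full-test reliability: r_full = 2 × 0.459 / (1 + 0.459) ≈ 0.6292
n = r_tgt(1 − r_full) / [r_full(1 − r_tgt)] = 0.732 × 0.3708 / (0.6292 × 0.268) ≈ 1.6096
Items = 1.6096 × 44 ≈ 70.82 → 71

71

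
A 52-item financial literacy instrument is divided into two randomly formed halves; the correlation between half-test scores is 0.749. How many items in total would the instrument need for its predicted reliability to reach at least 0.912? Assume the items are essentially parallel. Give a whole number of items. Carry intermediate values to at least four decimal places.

Corrected full-test reliability: r_full = 2 × 0.749 / (1 + 0.749) ≈ 0.8565
Solve Spearman-Brown for n: n = 0.912(1 − 0.8565) / [0.8565(1 − 0.912)] = 1.7363
Required items = 1.7363 × 52 = 90.29, so 91 items.

91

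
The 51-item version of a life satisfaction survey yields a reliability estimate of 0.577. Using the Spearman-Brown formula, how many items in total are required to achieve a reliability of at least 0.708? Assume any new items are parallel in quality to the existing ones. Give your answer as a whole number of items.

Invert Spearman-Brown to solve for n:
n = r*(1 − r) / [ r (1 − r*) ]
n = 0.708(1 − 0.577) / [0.577(1 − 0.708)]
  = 0.299484 / 0.168484 = 1.7775
Items needed = n × 51 = 1.7775 × 51 ≈ 90.65 → round up to 91

91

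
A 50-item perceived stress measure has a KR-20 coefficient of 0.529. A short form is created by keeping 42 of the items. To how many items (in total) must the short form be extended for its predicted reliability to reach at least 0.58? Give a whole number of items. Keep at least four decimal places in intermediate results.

62

Short-form reliability: n = 42/50 = 0.8400; r_42 = n·r/(1+(n−1)r) ≈ 0.4854
Then solve for n' with r_old = 0.4854, r_target = 0.58: n' = 0.58(1 − 0.4854)/[0.4854(1 − 0.58)] = 1.4640
Items = 1.4640 × 42 ≈ 61.49 → 62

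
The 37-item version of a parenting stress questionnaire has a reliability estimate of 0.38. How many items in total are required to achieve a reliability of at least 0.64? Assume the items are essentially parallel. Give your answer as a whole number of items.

108

n = 0.64 × (1 − 0.38) / [ 0.38 × (1 − 0.64) ]
n = 0.3968 / 0.1368 ≈ 2.9006
2.9006 × 37 = 107.32 → 108 items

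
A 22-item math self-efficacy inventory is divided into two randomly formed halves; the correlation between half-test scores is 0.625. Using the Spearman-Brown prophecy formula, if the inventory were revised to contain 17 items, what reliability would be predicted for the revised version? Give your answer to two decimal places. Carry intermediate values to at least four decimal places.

Full-test reliability from the split-half r: r_full = 2(0.625)/(1 + 0.625) = 0.7692
Length factor from 22 to 17 items: n = 17/22 = 0.7727
r_new = n·r_full / (1 + (n − 1)·r_full) = 0.5944 / 0.8252 ≈ 0.7203

0.72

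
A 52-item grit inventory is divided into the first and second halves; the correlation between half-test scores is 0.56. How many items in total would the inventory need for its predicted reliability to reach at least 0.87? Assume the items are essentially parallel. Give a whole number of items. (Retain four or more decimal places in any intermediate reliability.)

r_full = 2(0.56)/(1 + 0.56) = 0.7179
n = r_tgt(1 − r_full) / [r_full(1 − r_tgt)] = 0.87 × 0.2821 / (0.7179 × 0.13) ≈ 2.6298
Required items = 2.6298 × 52 = 136.75, so 137 items.

137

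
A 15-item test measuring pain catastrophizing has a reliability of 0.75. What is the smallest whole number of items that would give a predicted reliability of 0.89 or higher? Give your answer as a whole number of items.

41

n = 0.89(1 − 0.75) / [0.75(1 − 0.89)]
n = 0.2225 / 0.0825 ≈ 2.6970
2.6970 × 15 = 40.45 → 41 items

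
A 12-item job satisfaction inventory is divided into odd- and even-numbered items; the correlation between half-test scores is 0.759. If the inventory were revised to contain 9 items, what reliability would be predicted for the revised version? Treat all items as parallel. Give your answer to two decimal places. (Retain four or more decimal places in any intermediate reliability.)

0.83

Full-test reliability from the split-half r: r_full = 2(0.759)/(1 + 0.759) = 0.8630
Length factor from 12 to 9 items: n = 9/12 = 0.7500
r_new = n·r_full / (1 + (n − 1)·r_full) = 0.6472 / 0.7843 ≈ 0.8252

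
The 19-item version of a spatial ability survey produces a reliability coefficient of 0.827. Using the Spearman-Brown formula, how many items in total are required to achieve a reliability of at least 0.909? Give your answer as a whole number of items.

40

n = 0.909 × (1 − 0.827) / [ 0.827 × (1 − 0.909) ]
n = 0.157257 / 0.075257 ≈ 2.0896
Items needed = n × 19 = 2.0896 × 19 ≈ 39.70 → round up to 40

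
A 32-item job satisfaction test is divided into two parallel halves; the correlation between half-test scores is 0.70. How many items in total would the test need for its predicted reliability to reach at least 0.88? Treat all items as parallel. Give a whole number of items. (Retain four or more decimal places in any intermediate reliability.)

Corrected full-test reliability: r_full = 2 × 0.70 / (1 + 0.70) ≈ 0.8235
Solve Spearman-Brown for n: n = 0.88(1 − 0.8235) / [0.8235(1 − 0.88)] = 1.5717
Items = 1.5717 × 32 ≈ 50.29 → 51

51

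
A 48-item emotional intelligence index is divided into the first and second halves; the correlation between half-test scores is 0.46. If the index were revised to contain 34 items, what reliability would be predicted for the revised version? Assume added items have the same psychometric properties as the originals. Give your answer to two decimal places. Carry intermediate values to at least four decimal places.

0.55

First correct the split-half correlation to full-test reliability: r_full = 2 × 0.46 / (1 + 0.46) ≈ 0.6301
Then adjust to 34 items: n = 34/48 = 0.7083
r_new = n·r_full / (1 + (n − 1)·r_full) = 0.4463 / 0.8162 ≈ 0.5468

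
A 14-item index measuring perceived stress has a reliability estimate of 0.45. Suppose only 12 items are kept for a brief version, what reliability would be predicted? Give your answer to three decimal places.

Length ratio n = 12/14 = 0.8571
Apply the Spearman-Brown prophecy formula, r' = nr / [1 + (n − 1)r]:
r_new = (0.8571 × 0.45) / (1 + (0.8571 − 1) × 0.45)
     = 0.3857 / 0.9357 = 0.4122

0.412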